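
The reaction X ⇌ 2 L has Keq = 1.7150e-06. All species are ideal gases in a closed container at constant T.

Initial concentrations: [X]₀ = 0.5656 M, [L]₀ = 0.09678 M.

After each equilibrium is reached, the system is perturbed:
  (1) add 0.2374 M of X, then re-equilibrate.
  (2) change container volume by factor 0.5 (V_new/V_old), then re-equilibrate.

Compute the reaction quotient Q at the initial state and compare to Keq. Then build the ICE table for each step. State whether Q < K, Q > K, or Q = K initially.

Q₀ = 0.01656; Q > K (proceeds reverse)

Q₀ = 0.01656 vs Keq = 1.7150e-06 ⇒ Q>K, reverse
Step 1:
                   X          L
  Initial     0.5656    0.09678
  Change     0.04788   -0.09575
  Equil       0.6135   0.001026
  solve Keq expr → x = -0.04788; check Q = 1.7150e-06
Then add 0.2374 M of X.
Step 2:
                   X          L
  Initial     0.8509   0.001026
  Change  -9.1103e-05 1.8221e-04
  Equil       0.8508   0.001208
  solve Keq expr → x = 9.1103e-05; check Q = 1.7150e-06
Then change container volume by factor 0.5 (V_new/V_old).
Step 3:
                   X          L
  Initial      1.702   0.002416
  Change  3.5371e-04 -7.0741e-04
  Equil        1.702   0.001708
  solve Keq expr → x = -3.5371e-04; check Q = 1.7150e-06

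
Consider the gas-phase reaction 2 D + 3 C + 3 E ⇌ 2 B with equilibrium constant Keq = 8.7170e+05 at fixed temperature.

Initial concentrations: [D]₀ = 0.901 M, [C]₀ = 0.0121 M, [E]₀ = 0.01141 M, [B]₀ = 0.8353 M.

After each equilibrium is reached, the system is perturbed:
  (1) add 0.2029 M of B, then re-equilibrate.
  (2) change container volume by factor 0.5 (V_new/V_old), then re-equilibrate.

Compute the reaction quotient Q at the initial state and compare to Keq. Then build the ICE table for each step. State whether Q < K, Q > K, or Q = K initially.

Q₀ = 3.2660e+11 vs Keq = 8.7170e+05 ⇒ Q>K, reverse
Step 1:
                    D           C           E           B
  init          0.901      0.0121     0.01141      0.8353
  Δ           0.05587      0.0838      0.0838    -0.05587
  eq           0.9569      0.0959     0.09521      0.7794
  solve Keq expr → x = -0.02793; check Q = 8.7170e+05
Then add 0.2029 M of B.
Step 2:
                    D           C           E           B
  init         0.9569      0.0959     0.09521      0.9823
  Δ          0.004877    0.007315    0.007315   -0.004877
  eq           0.9617      0.1032      0.1025      0.9775
  solve Keq expr → x = -0.002438; check Q = 8.7170e+05
Then change container volume by factor 0.5 (V_new/V_old).
Step 3:
                    D           C           E           B
  init          1.923      0.2064       0.205       1.955
  Δ          -0.06698     -0.1005     -0.1005     0.06698
  eq            1.857       0.106      0.1046       2.022
  solve Keq expr → x = 0.03349; check Q = 8.7170e+05

Q₀ = 3.2660e+11; Q > K (proceeds reverse)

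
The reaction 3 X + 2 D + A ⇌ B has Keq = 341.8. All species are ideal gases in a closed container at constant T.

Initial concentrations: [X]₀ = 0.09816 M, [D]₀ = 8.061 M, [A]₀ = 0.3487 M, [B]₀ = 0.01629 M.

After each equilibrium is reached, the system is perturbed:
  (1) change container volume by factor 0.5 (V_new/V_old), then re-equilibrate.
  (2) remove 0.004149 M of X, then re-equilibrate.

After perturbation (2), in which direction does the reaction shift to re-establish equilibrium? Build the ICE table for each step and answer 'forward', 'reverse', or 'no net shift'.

Q₀ = 0.7601 vs Keq = 341.8 ⇒ Q<K, forward
Step 1:
                  X         D         A         B
  I         0.09816     8.061    0.3487   0.01629
  C        -0.07991  -0.05327  -0.02664   0.02664
  E         0.01825     8.008    0.3221   0.04293
  solve Keq expr → x = 0.02664; check Q = 341.8
Then change container volume by factor 0.5 (V_new/V_old).
Step 2:
                  X         D         A         B
  I         0.03651     16.02    0.6441   0.08585
  C        -0.02459   -0.0164 -0.008198  0.008198
  E         0.01191        16    0.6359   0.09405
  solve Keq expr → x = 0.008198; check Q = 341.8
Then remove 0.004149 M of X.
Step 3:
                  X         D         A         B
  I        0.007763        16    0.6359   0.09405
  C        0.004081  0.002721   0.00136  -0.00136
  E         0.01184        16    0.6373   0.09269
  solve Keq expr → x = -0.00136; check Q = 341.8

Direction: reverse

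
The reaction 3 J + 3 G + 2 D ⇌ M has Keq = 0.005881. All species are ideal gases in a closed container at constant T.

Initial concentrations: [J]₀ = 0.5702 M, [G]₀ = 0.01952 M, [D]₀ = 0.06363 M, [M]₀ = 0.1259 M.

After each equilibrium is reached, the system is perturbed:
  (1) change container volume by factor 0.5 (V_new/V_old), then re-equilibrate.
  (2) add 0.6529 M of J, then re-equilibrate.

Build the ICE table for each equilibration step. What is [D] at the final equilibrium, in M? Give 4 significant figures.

[D]_eq = 0.6023 M

Q₀ = 2.2552e+07 vs Keq = 0.005881 ⇒ Q>K, reverse
Step 1:
                   J          G          D          M
  init        0.5702    0.01952    0.06363     0.1259
  Δ           0.3776     0.3776     0.2517    -0.1259
  eq          0.9478     0.3971     0.3154 3.1191e-05
  solve Keq expr → x = -0.1259; check Q = 0.005881
Then change container volume by factor 0.5 (V_new/V_old).
Step 2:
                   J          G          D          M
  init         1.896     0.7943     0.6307 6.2382e-05
  Δ         -0.02035   -0.02035   -0.01357   0.006785
  eq           1.875     0.7739     0.6172   0.006847
  solve Keq expr → x = 0.006785; check Q = 0.005881
Then add 0.6529 M of J.
Step 3:
                   J          G          D          M
  init         2.528     0.7739     0.6172   0.006847
  Δ         -0.02224   -0.02224   -0.01483   0.007413
  eq           2.506     0.7517     0.6023    0.01426
  solve Keq expr → x = 0.007413; check Q = 0.005881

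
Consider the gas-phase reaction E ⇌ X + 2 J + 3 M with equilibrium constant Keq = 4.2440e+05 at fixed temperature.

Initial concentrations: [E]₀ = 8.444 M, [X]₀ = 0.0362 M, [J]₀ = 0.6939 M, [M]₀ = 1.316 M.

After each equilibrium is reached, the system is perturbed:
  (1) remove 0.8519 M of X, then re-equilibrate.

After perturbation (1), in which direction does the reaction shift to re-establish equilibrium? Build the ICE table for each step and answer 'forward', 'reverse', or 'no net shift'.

Q₀ = 0.004705 vs Keq = 4.2440e+05 ⇒ Q<K, forward
Step 1:
                   E          X          J          M
  Initial      8.444     0.0362     0.6939      1.316
  Change      -4.627      4.627      9.254      13.88
  Equil        3.817      4.663      9.948       15.2
  solve Keq expr → x = 4.627; check Q = 4.2440e+05
Then remove 0.8519 M of X.
Step 2:
                   E          X          J          M
  Initial      3.817      3.811      9.948       15.2
  Change      -0.134      0.134     0.2679     0.4019
  Equil        3.683      3.945      10.22       15.6
  solve Keq expr → x = 0.134; check Q = 4.2440e+05

Direction: forward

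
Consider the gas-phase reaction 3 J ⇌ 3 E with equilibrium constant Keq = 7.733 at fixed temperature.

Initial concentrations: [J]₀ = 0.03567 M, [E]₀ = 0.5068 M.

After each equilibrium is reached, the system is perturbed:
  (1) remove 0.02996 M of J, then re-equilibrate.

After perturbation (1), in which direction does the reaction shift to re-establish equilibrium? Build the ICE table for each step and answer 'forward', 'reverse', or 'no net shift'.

Q₀ = 2868 vs Keq = 7.733 ⇒ Q>K, reverse
Step 1:
                    J           E
  Initial     0.03567      0.5068
  Change       0.1465     -0.1465
  Equil        0.1822      0.3603
  solve Keq expr → x = -0.04884; check Q = 7.733
Then remove 0.02996 M of J.
Step 2:
                    J           E
  Initial      0.1522      0.3603
  Change       0.0199     -0.0199
  Equil        0.1721      0.3404
  solve Keq expr → x = -0.006633; check Q = 7.733

Direction: reverse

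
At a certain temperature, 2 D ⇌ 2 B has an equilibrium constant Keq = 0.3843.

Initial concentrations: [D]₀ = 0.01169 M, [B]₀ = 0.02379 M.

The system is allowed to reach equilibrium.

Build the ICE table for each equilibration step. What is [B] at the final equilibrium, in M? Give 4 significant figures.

[B]_eq = 0.01358 M

Q₀ = 4.142 vs Keq = 0.3843 ⇒ Q>K, reverse
Step 1:
                    D           B
  I           0.01169     0.02379
  C           0.01021    -0.01021
  E            0.0219     0.01358
  solve Keq expr → x = -0.005106; check Q = 0.3843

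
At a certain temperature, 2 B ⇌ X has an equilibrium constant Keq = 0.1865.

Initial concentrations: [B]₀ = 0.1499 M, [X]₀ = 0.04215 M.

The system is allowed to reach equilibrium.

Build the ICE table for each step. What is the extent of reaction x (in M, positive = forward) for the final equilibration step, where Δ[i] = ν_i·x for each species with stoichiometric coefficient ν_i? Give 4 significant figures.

x = -0.03339 M

Q₀ = 1.876 vs Keq = 0.1865 ⇒ Q>K, reverse
Step 1:
                    B           X
  Initial      0.1499     0.04215
  Change      0.06679    -0.03339
  Equil        0.2167    0.008757
  solve Keq expr → x = -0.03339; check Q = 0.1865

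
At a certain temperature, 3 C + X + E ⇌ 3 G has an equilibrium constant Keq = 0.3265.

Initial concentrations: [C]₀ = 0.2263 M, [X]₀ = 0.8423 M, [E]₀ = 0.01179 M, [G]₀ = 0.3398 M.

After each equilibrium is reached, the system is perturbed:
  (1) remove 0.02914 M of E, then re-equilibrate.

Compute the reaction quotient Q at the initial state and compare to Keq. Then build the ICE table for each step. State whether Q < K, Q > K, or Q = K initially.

Q₀ = 340.9; Q > K (proceeds reverse)

Q₀ = 340.9 vs Keq = 0.3265 ⇒ Q>K, reverse
Step 1:
                   C          X          E          G
  Initial     0.2263     0.8423    0.01179     0.3398
  Change      0.2122    0.07075    0.07075    -0.2122
  Equil       0.4385      0.913    0.08254     0.1276
  solve Keq expr → x = -0.07075; check Q = 0.3265
Then remove 0.02914 M of E.
Step 2:
                   C          X          E          G
  Initial     0.4385      0.913     0.0534     0.1276
  Change     0.01152   0.003841   0.003841   -0.01152
  Equil       0.4501     0.9169    0.05724      0.116
  solve Keq expr → x = -0.003841; check Q = 0.3265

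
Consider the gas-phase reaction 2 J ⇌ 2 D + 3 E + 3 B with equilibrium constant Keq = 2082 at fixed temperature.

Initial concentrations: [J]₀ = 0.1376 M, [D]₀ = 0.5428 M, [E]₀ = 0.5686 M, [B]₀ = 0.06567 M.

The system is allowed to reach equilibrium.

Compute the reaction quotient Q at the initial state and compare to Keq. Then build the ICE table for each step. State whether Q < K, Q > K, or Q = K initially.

Q₀ = 8.1015e-04 vs Keq = 2082 ⇒ Q<K, forward
Step 1:
                  J         D         E         B
  init       0.1376    0.5428    0.5686   0.06567
  Δ         -0.1362    0.1362    0.2043    0.2043
  eq       0.001418     0.679    0.7729    0.2699
  solve Keq expr → x = 0.06809; check Q = 2082

Q₀ = 8.1015e-04; Q < K (proceeds forward)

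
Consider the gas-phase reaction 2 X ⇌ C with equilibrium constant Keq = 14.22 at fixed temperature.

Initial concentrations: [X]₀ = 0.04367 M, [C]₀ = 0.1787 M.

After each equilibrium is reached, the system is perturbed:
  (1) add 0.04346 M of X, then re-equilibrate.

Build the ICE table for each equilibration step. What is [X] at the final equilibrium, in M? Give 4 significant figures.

[X]_eq = 0.1087 M

Q₀ = 93.7 vs Keq = 14.22 ⇒ Q>K, reverse
Step 1:
                  X         C
  I         0.04367    0.1787
  C          0.0588   -0.0294
  E          0.1025    0.1493
  solve Keq expr → x = -0.0294; check Q = 14.22
Then add 0.04346 M of X.
Step 2:
                  X         C
  I          0.1459    0.1493
  C        -0.03726   0.01863
  E          0.1087    0.1679
  solve Keq expr → x = 0.01863; check Q = 14.22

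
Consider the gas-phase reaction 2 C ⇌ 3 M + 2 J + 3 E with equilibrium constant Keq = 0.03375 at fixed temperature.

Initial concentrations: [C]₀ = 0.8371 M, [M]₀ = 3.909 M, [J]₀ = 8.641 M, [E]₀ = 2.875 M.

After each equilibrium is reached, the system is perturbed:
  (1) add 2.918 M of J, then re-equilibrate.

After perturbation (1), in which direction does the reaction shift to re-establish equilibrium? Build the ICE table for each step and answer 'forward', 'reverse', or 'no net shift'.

Q₀ = 1.5125e+05 vs Keq = 0.03375 ⇒ Q>K, reverse
Step 1:
                   C          M          J          E
  Initial     0.8371      3.909      8.641      2.875
  Change       1.819     -2.729     -1.819     -2.729
  Equil        2.656       1.18      6.822      0.146
  solve Keq expr → x = -0.9097; check Q = 0.03375
Then add 2.918 M of J.
Step 2:
                   C          M          J          E
  Initial      2.656       1.18       9.74      0.146
  Change     0.01829   -0.02743   -0.01829   -0.02743
  Equil        2.675      1.153      9.721     0.1186
  solve Keq expr → x = -0.009144; check Q = 0.03375

Direction: reverse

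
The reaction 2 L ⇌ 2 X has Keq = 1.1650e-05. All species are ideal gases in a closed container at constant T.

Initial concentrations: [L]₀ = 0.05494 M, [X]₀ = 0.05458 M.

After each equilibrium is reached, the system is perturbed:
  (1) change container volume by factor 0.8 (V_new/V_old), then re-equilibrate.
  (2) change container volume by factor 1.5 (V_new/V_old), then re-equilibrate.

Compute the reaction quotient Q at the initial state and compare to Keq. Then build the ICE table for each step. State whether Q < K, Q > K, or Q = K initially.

Q₀ = 0.9869 vs Keq = 1.1650e-05 ⇒ Q>K, reverse
Step 1:
                    L           X
  Initial     0.05494     0.05458
  Change      0.05421    -0.05421
  Equil        0.1091  3.7254e-04
  solve Keq expr → x = -0.0271; check Q = 1.1650e-05
Then change container volume by factor 0.8 (V_new/V_old).
Step 2:
                    L           X
  Initial      0.1364  4.6568e-04
  Change            0           0
  Equil        0.1364  4.6568e-04
  solve Keq expr → x = 0; check Q = 1.1650e-05
Then change container volume by factor 1.5 (V_new/V_old).
Step 3:
                    L           X
  Initial     0.09096  3.1045e-04
  Change            0           0
  Equil       0.09096  3.1045e-04
  solve Keq expr → x = 0; check Q = 1.1650e-05

Q₀ = 0.9869; Q > K (proceeds reverse)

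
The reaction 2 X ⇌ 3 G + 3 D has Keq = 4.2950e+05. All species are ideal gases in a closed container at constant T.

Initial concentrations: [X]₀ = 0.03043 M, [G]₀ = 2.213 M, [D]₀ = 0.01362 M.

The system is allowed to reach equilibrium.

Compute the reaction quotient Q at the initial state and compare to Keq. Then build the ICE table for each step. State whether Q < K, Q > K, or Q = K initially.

Q₀ = 0.02957 vs Keq = 4.2950e+05 ⇒ Q<K, forward
Step 1:
                  X         G         D
  I         0.03043     2.213   0.01362
  C        -0.03036   0.04553   0.04553
  E       7.4512e-05     2.259   0.05915
  solve Keq expr → x = 0.01518; check Q = 4.2950e+05

Q₀ = 0.02957; Q < K (proceeds forward)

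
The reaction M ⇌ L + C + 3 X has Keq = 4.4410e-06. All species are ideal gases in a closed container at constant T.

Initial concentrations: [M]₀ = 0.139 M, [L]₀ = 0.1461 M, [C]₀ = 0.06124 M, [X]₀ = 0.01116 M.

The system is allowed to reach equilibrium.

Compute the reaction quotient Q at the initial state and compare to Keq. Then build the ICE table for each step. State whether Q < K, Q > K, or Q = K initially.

Q₀ = 8.9467e-08 vs Keq = 4.4410e-06 ⇒ Q<K, forward
Step 1:
                  M         L         C         X
  I           0.139    0.1461   0.06124   0.01116
  C       -0.008822  0.008822  0.008822   0.02646
  E          0.1302    0.1549   0.07006   0.03762
  solve Keq expr → x = 0.008822; check Q = 4.4410e-06

Q₀ = 8.9467e-08; Q < K (proceeds forward)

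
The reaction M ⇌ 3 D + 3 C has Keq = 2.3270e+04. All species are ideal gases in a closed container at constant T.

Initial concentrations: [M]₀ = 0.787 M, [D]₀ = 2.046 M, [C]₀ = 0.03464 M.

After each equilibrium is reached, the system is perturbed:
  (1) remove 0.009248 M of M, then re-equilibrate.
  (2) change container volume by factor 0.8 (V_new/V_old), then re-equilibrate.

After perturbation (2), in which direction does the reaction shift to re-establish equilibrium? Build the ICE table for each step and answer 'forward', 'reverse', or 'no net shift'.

Direction: reverse

Q₀ = 4.5235e-04 vs Keq = 2.3270e+04 ⇒ Q<K, forward
Step 1:
                   M          D          C
  init         0.787      2.046    0.03464
  Δ          -0.7471      2.241      2.241
  eq         0.03992      4.287      2.276
  solve Keq expr → x = 0.7471; check Q = 2.3270e+04
Then remove 0.009248 M of M.
Step 2:
                   M          D          C
  init       0.03067      4.287      2.276
  Δ         0.007475   -0.02242   -0.02242
  eq         0.03815      4.265      2.253
  solve Keq expr → x = -0.007475; check Q = 2.3270e+04
Then change container volume by factor 0.8 (V_new/V_old).
Step 3:
                   M          D          C
  init       0.04768      5.331      2.817
  Δ             0.06      -0.18      -0.18
  eq          0.1077      5.151      2.637
  solve Keq expr → x = -0.06; check Q = 2.3270e+04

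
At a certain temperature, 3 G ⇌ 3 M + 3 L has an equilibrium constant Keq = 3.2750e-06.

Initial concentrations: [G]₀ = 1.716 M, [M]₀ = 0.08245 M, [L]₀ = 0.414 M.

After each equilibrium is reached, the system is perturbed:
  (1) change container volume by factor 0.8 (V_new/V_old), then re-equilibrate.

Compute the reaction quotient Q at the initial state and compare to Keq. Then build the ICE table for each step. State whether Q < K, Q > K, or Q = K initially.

Q₀ = 7.8708e-06; Q > K (proceeds reverse)

Q₀ = 7.8708e-06 vs Keq = 3.2750e-06 ⇒ Q>K, reverse
Step 1:
                    G           M           L
  init          1.716     0.08245       0.414
  Δ           0.01752    -0.01752    -0.01752
  eq            1.734     0.06493      0.3965
  solve Keq expr → x = -0.00584; check Q = 3.2750e-06
Then change container volume by factor 0.8 (V_new/V_old).
Step 2:
                    G           M           L
  init          2.167     0.08116      0.4956
  Δ           0.01393    -0.01393    -0.01393
  eq            2.181     0.06724      0.4817
  solve Keq expr → x = -0.004642; check Q = 3.2750e-06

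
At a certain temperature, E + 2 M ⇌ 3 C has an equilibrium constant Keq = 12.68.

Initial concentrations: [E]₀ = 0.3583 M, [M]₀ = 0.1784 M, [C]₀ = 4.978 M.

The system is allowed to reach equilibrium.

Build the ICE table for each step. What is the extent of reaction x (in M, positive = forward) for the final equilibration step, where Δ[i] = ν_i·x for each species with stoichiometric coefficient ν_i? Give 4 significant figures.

Q₀ = 1.0818e+04 vs Keq = 12.68 ⇒ Q>K, reverse
Step 1:
                    E           M           C
  init         0.3583      0.1784       4.978
  Δ             0.649       1.298      -1.947
  eq            1.007       1.476       3.031
  solve Keq expr → x = -0.649; check Q = 12.68

x = -0.649 M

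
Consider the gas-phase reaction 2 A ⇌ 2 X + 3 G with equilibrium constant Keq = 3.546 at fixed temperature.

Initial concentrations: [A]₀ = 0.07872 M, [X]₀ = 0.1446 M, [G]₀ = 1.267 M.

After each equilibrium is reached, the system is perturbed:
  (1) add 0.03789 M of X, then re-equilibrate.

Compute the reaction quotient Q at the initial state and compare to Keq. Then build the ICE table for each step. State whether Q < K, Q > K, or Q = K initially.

Q₀ = 6.863 vs Keq = 3.546 ⇒ Q>K, reverse
Step 1:
                  A         X         G
  Initial   0.07872    0.1446     1.267
  Change    0.01596  -0.01596  -0.02394
  Equil     0.09468    0.1286     1.243
  solve Keq expr → x = -0.007979; check Q = 3.546
Then add 0.03789 M of X.
Step 2:
                  A         X         G
  Initial   0.09468    0.1665     1.243
  Change    0.01439  -0.01439  -0.02159
  Equil      0.1091    0.1521     1.221
  solve Keq expr → x = -0.007195; check Q = 3.546

Q₀ = 6.863; Q > K (proceeds reverse)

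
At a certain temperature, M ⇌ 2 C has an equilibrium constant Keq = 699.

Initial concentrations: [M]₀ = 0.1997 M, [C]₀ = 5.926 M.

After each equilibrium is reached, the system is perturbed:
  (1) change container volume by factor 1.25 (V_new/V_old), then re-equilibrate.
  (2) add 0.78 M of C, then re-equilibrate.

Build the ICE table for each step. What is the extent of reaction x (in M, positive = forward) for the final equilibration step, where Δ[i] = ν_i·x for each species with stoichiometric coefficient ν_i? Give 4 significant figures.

Q₀ = 175.9 vs Keq = 699 ⇒ Q<K, forward
Step 1:
                    M           C
  I            0.1997       5.926
  C           -0.1444      0.2889
  E           0.05526       6.215
  solve Keq expr → x = 0.1444; check Q = 699
Then change container volume by factor 1.25 (V_new/V_old).
Step 2:
                    M           C
  I           0.04421       4.972
  C         -0.008596     0.01719
  E           0.03561       4.989
  solve Keq expr → x = 0.008596; check Q = 699
Then add 0.78 M of C.
Step 3:
                    M           C
  I           0.03561       5.769
  C           0.01162    -0.02324
  E           0.04723       5.746
  solve Keq expr → x = -0.01162; check Q = 699

x = -0.01162 M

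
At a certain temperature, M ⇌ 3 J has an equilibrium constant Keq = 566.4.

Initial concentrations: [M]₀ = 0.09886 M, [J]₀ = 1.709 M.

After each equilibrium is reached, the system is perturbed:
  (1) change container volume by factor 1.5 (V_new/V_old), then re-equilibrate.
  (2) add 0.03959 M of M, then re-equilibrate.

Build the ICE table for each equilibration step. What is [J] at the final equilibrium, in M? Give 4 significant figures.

[J]_eq = 1.44 M

Q₀ = 50.49 vs Keq = 566.4 ⇒ Q<K, forward
Step 1:
                   M          J
  I          0.09886      1.709
  C         -0.08546     0.2564
  E           0.0134      1.965
  solve Keq expr → x = 0.08546; check Q = 566.4
Then change container volume by factor 1.5 (V_new/V_old).
Step 2:
                   M          J
  I         0.008935       1.31
  C        -0.004831    0.01449
  E         0.004105      1.325
  solve Keq expr → x = 0.004831; check Q = 566.4
Then add 0.03959 M of M.
Step 3:
                   M          J
  I          0.04369      1.325
  C         -0.03842     0.1153
  E         0.005272       1.44
  solve Keq expr → x = 0.03842; check Q = 566.4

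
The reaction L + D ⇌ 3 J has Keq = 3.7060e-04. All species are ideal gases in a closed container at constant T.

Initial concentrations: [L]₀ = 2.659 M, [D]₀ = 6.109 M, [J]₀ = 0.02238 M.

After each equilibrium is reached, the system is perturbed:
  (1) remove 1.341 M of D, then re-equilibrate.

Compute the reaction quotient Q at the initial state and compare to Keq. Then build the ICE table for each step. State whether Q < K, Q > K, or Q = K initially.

Q₀ = 6.9007e-07 vs Keq = 3.7060e-04 ⇒ Q<K, forward
Step 1:
                    L           D           J
  I             2.659       6.109     0.02238
  C           -0.0526     -0.0526      0.1578
  E             2.606       6.056      0.1802
  solve Keq expr → x = 0.0526; check Q = 3.7060e-04
Then remove 1.341 M of D.
Step 2:
                    L           D           J
  I             2.606       4.715      0.1802
  C          0.004755    0.004755    -0.01427
  E             2.611        4.72      0.1659
  solve Keq expr → x = -0.004755; check Q = 3.7060e-04

Q₀ = 6.9007e-07; Q < K (proceeds forward)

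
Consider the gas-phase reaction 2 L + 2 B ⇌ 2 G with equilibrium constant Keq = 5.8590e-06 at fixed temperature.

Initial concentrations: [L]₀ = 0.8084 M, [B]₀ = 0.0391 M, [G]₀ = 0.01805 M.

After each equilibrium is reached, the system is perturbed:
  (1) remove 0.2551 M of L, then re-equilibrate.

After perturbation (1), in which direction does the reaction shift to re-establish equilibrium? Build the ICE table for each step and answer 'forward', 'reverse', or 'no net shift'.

Direction: reverse

Q₀ = 0.3261 vs Keq = 5.8590e-06 ⇒ Q>K, reverse
Step 1:
                  L         B         G
  init       0.8084    0.0391   0.01805
  Δ         0.01794   0.01794  -0.01794
  eq         0.8263   0.05704 1.1408e-04
  solve Keq expr → x = -0.008968; check Q = 5.8590e-06
Then remove 0.2551 M of L.
Step 2:
                  L         B         G
  init       0.5712   0.05704 1.1408e-04
  Δ       3.5165e-05 3.5165e-05 -3.5165e-05
  eq         0.5713   0.05707 7.8917e-05
  solve Keq expr → x = -1.7583e-05; check Q = 5.8590e-06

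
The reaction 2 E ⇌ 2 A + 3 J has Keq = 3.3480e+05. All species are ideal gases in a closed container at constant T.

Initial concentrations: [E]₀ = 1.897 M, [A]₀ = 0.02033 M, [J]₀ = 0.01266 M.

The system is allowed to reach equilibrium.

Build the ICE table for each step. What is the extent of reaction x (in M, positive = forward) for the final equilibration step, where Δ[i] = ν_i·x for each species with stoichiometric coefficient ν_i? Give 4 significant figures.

x = 0.9407 M

Q₀ = 2.3305e-10 vs Keq = 3.3480e+05 ⇒ Q<K, forward
Step 1:
                   E          A          J
  Initial      1.897    0.02033    0.01266
  Change      -1.881      1.881      2.822
  Equil      0.01568      1.902      2.835
  solve Keq expr → x = 0.9407; check Q = 3.3480e+05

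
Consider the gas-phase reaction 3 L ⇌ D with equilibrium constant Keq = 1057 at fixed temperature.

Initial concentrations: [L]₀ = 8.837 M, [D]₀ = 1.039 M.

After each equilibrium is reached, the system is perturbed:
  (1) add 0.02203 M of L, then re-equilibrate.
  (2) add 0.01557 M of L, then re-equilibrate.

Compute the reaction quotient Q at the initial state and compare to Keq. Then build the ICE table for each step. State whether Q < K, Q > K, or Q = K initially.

Q₀ = 0.001506; Q < K (proceeds forward)

Q₀ = 0.001506 vs Keq = 1057 ⇒ Q<K, forward
Step 1:
                   L          D
  I            8.837      1.039
  C           -8.682      2.894
  E            0.155      3.933
  solve Keq expr → x = 2.894; check Q = 1057
Then add 0.02203 M of L.
Step 2:
                   L          D
  I            0.177      3.933
  C         -0.02193   0.007311
  E           0.1551       3.94
  solve Keq expr → x = 0.007311; check Q = 1057
Then add 0.01557 M of L.
Step 3:
                   L          D
  I           0.1706       3.94
  C          -0.0155   0.005167
  E           0.1551      3.945
  solve Keq expr → x = 0.005167; check Q = 1057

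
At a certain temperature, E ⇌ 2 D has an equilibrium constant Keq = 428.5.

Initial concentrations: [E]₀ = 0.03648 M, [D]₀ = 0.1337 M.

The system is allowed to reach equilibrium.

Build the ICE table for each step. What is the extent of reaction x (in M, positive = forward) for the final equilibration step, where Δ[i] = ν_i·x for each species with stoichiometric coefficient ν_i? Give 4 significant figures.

Q₀ = 0.49 vs Keq = 428.5 ⇒ Q<K, forward
Step 1:
                  E         D
  init      0.03648    0.1337
  Δ        -0.03638   0.07276
  eq      9.9478e-05    0.2065
  solve Keq expr → x = 0.03638; check Q = 428.5

x = 0.03638 M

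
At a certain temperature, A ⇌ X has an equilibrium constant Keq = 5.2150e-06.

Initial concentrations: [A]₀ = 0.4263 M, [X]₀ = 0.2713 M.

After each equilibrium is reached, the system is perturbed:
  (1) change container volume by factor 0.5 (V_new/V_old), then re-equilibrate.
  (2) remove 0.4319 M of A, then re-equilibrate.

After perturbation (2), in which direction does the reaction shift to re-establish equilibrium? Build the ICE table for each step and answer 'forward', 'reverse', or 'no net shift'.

Direction: reverse

Q₀ = 0.6364 vs Keq = 5.2150e-06 ⇒ Q>K, reverse
Step 1:
                    A           X
  Initial      0.4263      0.2713
  Change       0.2713     -0.2713
  Equil        0.6976  3.6380e-06
  solve Keq expr → x = -0.2713; check Q = 5.2150e-06
Then change container volume by factor 0.5 (V_new/V_old).
Step 2:
                    A           X
  Initial       1.395  7.2759e-06
  Change            0           0
  Equil         1.395  7.2759e-06
  solve Keq expr → x = 0; check Q = 5.2150e-06
Then remove 0.4319 M of A.
Step 3:
                    A           X
  Initial      0.9633  7.2759e-06
  Change   2.2523e-06 -2.2523e-06
  Equil        0.9633  5.0236e-06
  solve Keq expr → x = -2.2523e-06; check Q = 5.2150e-06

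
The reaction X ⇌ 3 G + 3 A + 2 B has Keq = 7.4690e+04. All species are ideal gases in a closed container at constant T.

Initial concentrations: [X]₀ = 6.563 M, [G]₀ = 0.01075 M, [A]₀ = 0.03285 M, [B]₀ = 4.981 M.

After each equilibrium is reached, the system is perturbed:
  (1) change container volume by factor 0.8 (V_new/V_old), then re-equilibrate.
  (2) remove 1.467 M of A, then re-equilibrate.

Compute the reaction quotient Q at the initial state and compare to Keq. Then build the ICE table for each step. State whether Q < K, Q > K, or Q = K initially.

Q₀ = 1.6648e-10; Q < K (proceeds forward)

Q₀ = 1.6648e-10 vs Keq = 7.4690e+04 ⇒ Q<K, forward
Step 1:
                    X           G           A           B
  init          6.563     0.01075     0.03285       4.981
  Δ            -1.424       4.272       4.272       2.848
  eq            5.139       4.282       4.304       7.829
  solve Keq expr → x = 1.424; check Q = 7.4690e+04
Then change container volume by factor 0.8 (V_new/V_old).
Step 2:
                    X           G           A           B
  init          6.424       5.353       5.381       9.786
  Δ            0.3613      -1.084      -1.084     -0.7227
  eq            6.785       4.269       4.296       9.063
  solve Keq expr → x = -0.3613; check Q = 7.4690e+04
Then remove 1.467 M of A.
Step 3:
                    X           G           A           B
  init          6.785       4.269       2.829       9.063
  Δ           -0.2331      0.6994      0.6994      0.4663
  eq            6.552       4.968       3.529       9.529
  solve Keq expr → x = 0.2331; check Q = 7.4690e+04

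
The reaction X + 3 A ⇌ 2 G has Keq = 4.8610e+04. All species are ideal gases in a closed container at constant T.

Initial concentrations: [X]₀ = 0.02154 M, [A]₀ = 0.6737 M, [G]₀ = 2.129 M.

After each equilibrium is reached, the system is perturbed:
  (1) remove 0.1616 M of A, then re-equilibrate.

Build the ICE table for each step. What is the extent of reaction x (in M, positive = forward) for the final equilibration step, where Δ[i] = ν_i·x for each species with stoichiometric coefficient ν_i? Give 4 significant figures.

x = -6.3188e-04 M

Q₀ = 688.2 vs Keq = 4.8610e+04 ⇒ Q<K, forward
Step 1:
                   X          A          G
  init       0.02154     0.6737      2.129
  Δ         -0.02111   -0.06334    0.04223
  eq      4.2651e-04     0.6104      2.171
  solve Keq expr → x = 0.02111; check Q = 4.8610e+04
Then remove 0.1616 M of A.
Step 2:
                   X          A          G
  init    4.2651e-04     0.4488      2.171
  Δ       6.3188e-04   0.001896  -0.001264
  eq        0.001058     0.4507       2.17
  solve Keq expr → x = -6.3188e-04; check Q = 4.8610e+04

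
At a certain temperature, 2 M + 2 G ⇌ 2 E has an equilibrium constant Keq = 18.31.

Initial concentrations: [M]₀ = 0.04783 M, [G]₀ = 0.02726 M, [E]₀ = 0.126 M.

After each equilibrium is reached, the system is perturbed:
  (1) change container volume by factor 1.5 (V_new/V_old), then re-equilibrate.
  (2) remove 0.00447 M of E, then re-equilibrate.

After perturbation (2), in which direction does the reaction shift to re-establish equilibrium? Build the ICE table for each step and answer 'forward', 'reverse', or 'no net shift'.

Direction: forward

Q₀ = 9339 vs Keq = 18.31 ⇒ Q>K, reverse
Step 1:
                   M          G          E
  init       0.04783    0.02726      0.126
  Δ           0.0736     0.0736    -0.0736
  eq          0.1214     0.1009     0.0524
  solve Keq expr → x = -0.0368; check Q = 18.31
Then change container volume by factor 1.5 (V_new/V_old).
Step 2:
                   M          G          E
  init       0.08095    0.06724    0.03494
  Δ         0.006998   0.006998  -0.006998
  eq         0.08795    0.07424    0.02794
  solve Keq expr → x = -0.003499; check Q = 18.31
Then remove 0.00447 M of E.
Step 3:
                   M          G          E
  init       0.08795    0.07424    0.02347
  Δ        -0.002657  -0.002657   0.002657
  eq         0.08529    0.07158    0.02612
  solve Keq expr → x = 0.001328; check Q = 18.31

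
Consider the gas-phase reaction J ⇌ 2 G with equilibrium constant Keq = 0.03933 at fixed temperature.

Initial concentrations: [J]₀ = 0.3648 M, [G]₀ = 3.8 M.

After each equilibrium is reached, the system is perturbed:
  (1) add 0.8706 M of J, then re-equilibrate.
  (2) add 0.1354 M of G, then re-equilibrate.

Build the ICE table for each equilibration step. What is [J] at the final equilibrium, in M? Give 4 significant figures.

[J]_eq = 3.03 M

Q₀ = 39.58 vs Keq = 0.03933 ⇒ Q>K, reverse
Step 1:
                   J          G
  Initial     0.3648        3.8
  Change       1.756     -3.511
  Equil         2.12     0.2888
  solve Keq expr → x = -1.756; check Q = 0.03933
Then add 0.8706 M of J.
Step 2:
                   J          G
  Initial      2.991     0.2888
  Change    -0.02634    0.05268
  Equil        2.965     0.3415
  solve Keq expr → x = 0.02634; check Q = 0.03933
Then add 0.1354 M of G.
Step 3:
                   J          G
  Initial      2.965     0.4769
  Change     0.06582    -0.1316
  Equil         3.03     0.3452
  solve Keq expr → x = -0.06582; check Q = 0.03933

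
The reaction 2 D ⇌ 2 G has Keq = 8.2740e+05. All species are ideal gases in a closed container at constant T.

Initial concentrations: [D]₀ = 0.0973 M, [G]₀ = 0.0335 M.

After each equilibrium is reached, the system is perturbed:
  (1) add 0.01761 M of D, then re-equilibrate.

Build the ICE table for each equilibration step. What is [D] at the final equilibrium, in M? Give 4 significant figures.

Q₀ = 0.1185 vs Keq = 8.2740e+05 ⇒ Q<K, forward
Step 1:
                    D           G
  init         0.0973      0.0335
  Δ          -0.09716     0.09716
  eq       1.4364e-04      0.1307
  solve Keq expr → x = 0.04858; check Q = 8.2740e+05
Then add 0.01761 M of D.
Step 2:
                    D           G
  init        0.01775      0.1307
  Δ          -0.01759     0.01759
  eq       1.6298e-04      0.1482
  solve Keq expr → x = 0.008795; check Q = 8.2740e+05

[D]_eq = 1.6298e-04 M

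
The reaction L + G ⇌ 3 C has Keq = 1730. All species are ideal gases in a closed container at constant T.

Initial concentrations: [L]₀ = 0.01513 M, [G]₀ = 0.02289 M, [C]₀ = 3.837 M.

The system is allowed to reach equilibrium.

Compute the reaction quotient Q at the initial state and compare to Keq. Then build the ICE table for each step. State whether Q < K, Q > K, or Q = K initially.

Q₀ = 1.6311e+05 vs Keq = 1730 ⇒ Q>K, reverse
Step 1:
                  L         G         C
  Initial   0.01513   0.02289     3.837
  Change     0.1341    0.1341   -0.4023
  Equil      0.1492     0.157     3.435
  solve Keq expr → x = -0.1341; check Q = 1730

Q₀ = 1.6311e+05; Q > K (proceeds reverse)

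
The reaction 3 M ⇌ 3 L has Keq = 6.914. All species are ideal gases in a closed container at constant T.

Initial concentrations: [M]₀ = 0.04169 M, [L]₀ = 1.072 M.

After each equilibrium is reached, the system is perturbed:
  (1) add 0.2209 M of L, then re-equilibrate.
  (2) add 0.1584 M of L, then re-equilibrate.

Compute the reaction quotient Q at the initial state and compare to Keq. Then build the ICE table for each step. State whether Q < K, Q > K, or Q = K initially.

Q₀ = 1.7002e+04; Q > K (proceeds reverse)

Q₀ = 1.7002e+04 vs Keq = 6.914 ⇒ Q>K, reverse
Step 1:
                  M         L
  init      0.04169     1.072
  Δ          0.3417   -0.3417
  eq         0.3834    0.7303
  solve Keq expr → x = -0.1139; check Q = 6.914
Then add 0.2209 M of L.
Step 2:
                  M         L
  init       0.3834    0.9512
  Δ         0.07604  -0.07604
  eq         0.4594    0.8752
  solve Keq expr → x = -0.02535; check Q = 6.914
Then add 0.1584 M of L.
Step 3:
                  M         L
  init       0.4594     1.034
  Δ         0.05453  -0.05453
  eq         0.5139    0.9791
  solve Keq expr → x = -0.01818; check Q = 6.914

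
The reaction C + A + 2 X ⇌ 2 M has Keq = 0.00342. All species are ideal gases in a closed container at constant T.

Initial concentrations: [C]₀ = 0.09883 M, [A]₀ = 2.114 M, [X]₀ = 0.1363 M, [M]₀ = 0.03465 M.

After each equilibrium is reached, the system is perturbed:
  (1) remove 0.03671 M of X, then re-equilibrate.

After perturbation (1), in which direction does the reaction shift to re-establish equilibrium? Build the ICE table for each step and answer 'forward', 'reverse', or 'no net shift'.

Direction: reverse

Q₀ = 0.3093 vs Keq = 0.00342 ⇒ Q>K, reverse
Step 1:
                  C         A         X         M
  init      0.09883     2.114    0.1363   0.03465
  Δ         0.01493   0.01493   0.02987  -0.02987
  eq         0.1138     2.129    0.1662  0.004782
  solve Keq expr → x = -0.01493; check Q = 0.00342
Then remove 0.03671 M of X.
Step 2:
                  C         A         X         M
  init       0.1138     2.129    0.1295  0.004782
  Δ       5.0919e-04 5.0919e-04  0.001018 -0.001018
  eq         0.1143     2.129    0.1305  0.003764
  solve Keq expr → x = -5.0919e-04; check Q = 0.00342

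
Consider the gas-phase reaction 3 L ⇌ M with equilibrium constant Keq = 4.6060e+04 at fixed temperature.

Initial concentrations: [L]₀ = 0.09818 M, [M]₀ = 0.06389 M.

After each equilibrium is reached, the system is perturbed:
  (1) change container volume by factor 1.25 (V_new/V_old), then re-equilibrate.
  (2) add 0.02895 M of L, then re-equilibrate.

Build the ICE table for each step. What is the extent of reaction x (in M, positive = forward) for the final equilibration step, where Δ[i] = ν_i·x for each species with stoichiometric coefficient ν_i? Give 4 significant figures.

x = 0.009489 M

Q₀ = 67.51 vs Keq = 4.6060e+04 ⇒ Q<K, forward
Step 1:
                    L           M
  Initial     0.09818     0.06389
  Change     -0.08557     0.02852
  Equil       0.01261     0.09241
  solve Keq expr → x = 0.02852; check Q = 4.6060e+04
Then change container volume by factor 1.25 (V_new/V_old).
Step 2:
                    L           M
  Initial     0.01009     0.07393
  Change      0.00159 -5.3012e-04
  Equil       0.01168      0.0734
  solve Keq expr → x = -5.3012e-04; check Q = 4.6060e+04
Then add 0.02895 M of L.
Step 3:
                    L           M
  Initial     0.04063      0.0734
  Change     -0.02847    0.009489
  Equil       0.01216     0.08289
  solve Keq expr → x = 0.009489; check Q = 4.6060e+04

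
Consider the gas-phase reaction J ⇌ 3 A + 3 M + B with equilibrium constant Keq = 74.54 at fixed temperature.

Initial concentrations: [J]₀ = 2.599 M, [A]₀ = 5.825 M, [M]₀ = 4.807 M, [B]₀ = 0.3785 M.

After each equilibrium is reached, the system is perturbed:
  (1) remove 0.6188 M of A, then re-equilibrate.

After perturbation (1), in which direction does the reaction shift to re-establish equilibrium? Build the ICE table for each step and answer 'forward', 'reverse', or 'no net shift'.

Q₀ = 3197 vs Keq = 74.54 ⇒ Q>K, reverse
Step 1:
                   J          A          M          B
  I            2.599      5.825      4.807     0.3785
  C           0.3418     -1.025     -1.025    -0.3418
  E            2.941        4.8      3.782    0.03667
  solve Keq expr → x = -0.3418; check Q = 74.54
Then remove 0.6188 M of A.
Step 2:
                   J          A          M          B
  I            2.941      4.181      3.782    0.03667
  C         -0.01494    0.04481    0.04481    0.01494
  E            2.926      4.226      3.826     0.0516
  solve Keq expr → x = 0.01494; check Q = 74.54

Direction: forward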